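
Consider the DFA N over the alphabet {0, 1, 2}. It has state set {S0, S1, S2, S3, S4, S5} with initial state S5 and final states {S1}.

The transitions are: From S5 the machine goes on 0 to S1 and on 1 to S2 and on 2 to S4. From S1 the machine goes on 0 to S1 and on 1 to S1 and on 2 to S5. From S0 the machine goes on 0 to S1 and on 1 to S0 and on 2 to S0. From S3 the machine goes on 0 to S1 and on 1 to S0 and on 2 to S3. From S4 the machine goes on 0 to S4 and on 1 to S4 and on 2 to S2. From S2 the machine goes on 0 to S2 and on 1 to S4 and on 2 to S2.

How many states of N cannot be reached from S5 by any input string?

2

BFS from S5 reaches {S1, S2, S4, S5}; the 2 state(s) S0, S3 are never visited.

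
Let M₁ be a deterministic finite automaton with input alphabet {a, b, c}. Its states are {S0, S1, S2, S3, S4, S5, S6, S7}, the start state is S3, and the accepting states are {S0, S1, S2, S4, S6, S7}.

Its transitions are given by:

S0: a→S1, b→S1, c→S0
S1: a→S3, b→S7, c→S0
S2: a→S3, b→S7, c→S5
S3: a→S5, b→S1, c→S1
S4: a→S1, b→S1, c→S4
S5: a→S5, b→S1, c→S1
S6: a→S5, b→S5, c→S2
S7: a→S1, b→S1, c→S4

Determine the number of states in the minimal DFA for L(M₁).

Reachable states from the start: {S0,S1,S3,S4,S5,S7}. Unreachable: {S2,S6} — drop them.
P0 = {S0,S1,S4,S7} | {S3,S5}.
Refine {S0,S1,S4,S7} on symbol a: members go to different blocks, giving {S0,S4,S7} and {S1}.
Stable partition: {S0,S4,S7} | {S3,S5} | {S1} — 3 equivalence classes.

3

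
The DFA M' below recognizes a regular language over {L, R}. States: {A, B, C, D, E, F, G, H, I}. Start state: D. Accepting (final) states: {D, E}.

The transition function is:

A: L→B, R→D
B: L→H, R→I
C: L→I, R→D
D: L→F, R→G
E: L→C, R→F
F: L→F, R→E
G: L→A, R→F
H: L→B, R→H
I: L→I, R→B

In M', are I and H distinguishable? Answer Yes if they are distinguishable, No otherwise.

No

Start with accepting vs non-accepting: {D,E} | {A,B,C,F,G,H,I}.
Split {A,B,C,F,G,H,I} by δ(·,R) → {B,G,H,I} and {A,C,F}.
On input R, block {D,E} splits into {D} and {E}.
On input L, block {B,G,H,I} splits into {B,H,I} and {G}.
On input L, block {A,C,F} splits into {A,C} and {F}.
No further refinement is possible. Final partition (6 blocks): {D} | {B,H,I} | {A,C} | {E} | {G} | {F}.
I and H lie in the same block of the stable partition, so they are equivalent — no string distinguishes them.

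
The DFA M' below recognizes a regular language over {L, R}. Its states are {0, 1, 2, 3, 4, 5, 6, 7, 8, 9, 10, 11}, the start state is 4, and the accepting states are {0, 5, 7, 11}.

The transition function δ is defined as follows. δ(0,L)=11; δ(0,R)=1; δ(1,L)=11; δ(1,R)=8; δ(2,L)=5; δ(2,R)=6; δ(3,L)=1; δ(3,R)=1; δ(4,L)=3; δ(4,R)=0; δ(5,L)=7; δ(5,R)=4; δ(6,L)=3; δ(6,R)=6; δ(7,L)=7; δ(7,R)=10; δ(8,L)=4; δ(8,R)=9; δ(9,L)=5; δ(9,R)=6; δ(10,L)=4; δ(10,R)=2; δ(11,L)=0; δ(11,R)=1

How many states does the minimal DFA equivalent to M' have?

All states are reachable from the start state.
Initial partition by acceptance: {0,5,7,11} | {1,2,3,4,6,8,9,10}.
On input L, block {1,2,3,4,6,8,9,10} splits into {3,4,6,8,10} and {1,2,9}.
Refine {0,5,7,11} on symbol R: members go to different blocks, giving {0,11} and {5,7}.
Refine {3,4,6,8,10} on symbol L: members go to different blocks, giving {4,6,8,10} and {3}.
Split {4,6,8,10} by δ(·,L) → {4,6} and {8,10}.
Refine {4,6} on symbol R: members go to different blocks, giving {4} and {6}.
Refine {1,2,9} on symbol L: members go to different blocks, giving {2,9} and {1}.
On input R, block {5,7} splits into {5} and {7}.
No further refinement is possible. Final partition (9 blocks): {0,11} | {4} | {2,9} | {5} | {3} | {8,10} | {6} | {1} | {7}.

9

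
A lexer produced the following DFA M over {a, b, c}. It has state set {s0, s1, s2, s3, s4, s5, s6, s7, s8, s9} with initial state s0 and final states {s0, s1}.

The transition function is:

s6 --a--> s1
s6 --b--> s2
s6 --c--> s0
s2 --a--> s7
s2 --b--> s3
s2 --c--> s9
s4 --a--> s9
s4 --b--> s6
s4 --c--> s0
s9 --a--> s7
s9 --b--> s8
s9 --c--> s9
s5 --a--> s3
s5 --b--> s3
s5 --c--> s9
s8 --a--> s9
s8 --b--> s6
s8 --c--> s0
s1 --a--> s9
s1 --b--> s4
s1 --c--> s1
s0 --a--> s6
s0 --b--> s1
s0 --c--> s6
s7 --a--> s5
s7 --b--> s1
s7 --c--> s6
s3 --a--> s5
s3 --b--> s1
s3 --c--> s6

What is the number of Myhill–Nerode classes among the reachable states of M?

Start with accepting vs non-accepting: {s0,s1} | {s2,s3,s4,s5,s6,s7,s8,s9}.
Split {s0,s1} by δ(·,b) → {s0} and {s1}.
Refine {s2,s3,s4,s5,s6,s7,s8,s9} on symbol a: members go to different blocks, giving {s2,s3,s4,s5,s7,s8,s9} and {s6}.
Refine {s2,s3,s4,s5,s7,s8,s9} on symbol b: members go to different blocks, giving {s2,s5,s9} and {s3,s7} and {s4,s8}.
On input b, block {s2,s5,s9} splits into {s2,s5} and {s9}.
Stable partition: {s0} | {s2,s5} | {s1} | {s6} | {s3,s7} | {s4,s8} | {s9} — 7 equivalence classes.

7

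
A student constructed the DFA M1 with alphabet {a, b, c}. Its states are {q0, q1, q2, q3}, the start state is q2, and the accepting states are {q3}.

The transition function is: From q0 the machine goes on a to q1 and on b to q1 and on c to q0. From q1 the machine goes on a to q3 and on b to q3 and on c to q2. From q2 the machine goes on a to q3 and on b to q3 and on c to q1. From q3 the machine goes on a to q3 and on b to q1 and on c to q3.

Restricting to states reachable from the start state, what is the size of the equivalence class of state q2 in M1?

First remove the unreachable states {q0}; 3 states remain.
Initial partition by acceptance: {q3} | {q1,q2}.
The partition is now stable with 2 blocks: {q3} | {q1,q2}.
State q2 belongs to the block {q1,q2}, which has 2 states.

2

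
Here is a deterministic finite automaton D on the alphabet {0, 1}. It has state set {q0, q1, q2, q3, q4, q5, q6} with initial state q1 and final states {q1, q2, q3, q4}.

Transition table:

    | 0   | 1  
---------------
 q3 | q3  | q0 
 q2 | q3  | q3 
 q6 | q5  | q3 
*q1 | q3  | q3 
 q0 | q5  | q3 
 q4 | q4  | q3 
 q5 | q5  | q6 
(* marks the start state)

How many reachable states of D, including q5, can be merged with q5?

1

States {q2,q4} cannot be reached from the start state, so discard them.
P0 = {q1,q3} | {q0,q5,q6}.
On input 1, block {q1,q3} splits into {q1} and {q3}.
Refine {q0,q5,q6} on symbol 1: members go to different blocks, giving {q0,q6} and {q5}.
No further refinement is possible. Final partition (4 blocks): {q1} | {q0,q6} | {q3} | {q5}.
The equivalence class containing q5 is {q5}, of size 1.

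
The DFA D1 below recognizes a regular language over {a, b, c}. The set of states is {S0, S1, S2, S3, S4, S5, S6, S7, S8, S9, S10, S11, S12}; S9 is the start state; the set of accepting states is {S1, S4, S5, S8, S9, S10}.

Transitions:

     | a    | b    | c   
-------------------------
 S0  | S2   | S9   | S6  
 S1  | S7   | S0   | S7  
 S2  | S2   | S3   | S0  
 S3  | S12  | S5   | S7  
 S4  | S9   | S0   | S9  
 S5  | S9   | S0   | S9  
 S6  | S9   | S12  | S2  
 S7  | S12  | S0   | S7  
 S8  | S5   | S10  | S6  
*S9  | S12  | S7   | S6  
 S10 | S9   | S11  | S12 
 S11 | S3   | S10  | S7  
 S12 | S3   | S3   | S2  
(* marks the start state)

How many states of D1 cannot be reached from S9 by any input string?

5

No path from S9 leads to S1, S4, S8, S10, S11; the other 8 states are all reachable.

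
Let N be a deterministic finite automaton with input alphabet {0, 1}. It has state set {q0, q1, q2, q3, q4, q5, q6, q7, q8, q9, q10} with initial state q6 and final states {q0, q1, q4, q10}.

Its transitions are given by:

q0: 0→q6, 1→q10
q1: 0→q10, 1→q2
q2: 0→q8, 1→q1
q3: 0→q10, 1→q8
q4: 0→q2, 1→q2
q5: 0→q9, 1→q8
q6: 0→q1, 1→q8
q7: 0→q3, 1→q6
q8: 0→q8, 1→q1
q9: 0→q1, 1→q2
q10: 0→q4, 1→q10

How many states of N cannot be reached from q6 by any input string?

BFS from q6 reaches {q1, q2, q4, q6, q8, q10}; the 5 state(s) q0, q3, q5, q7, q9 are never visited.

5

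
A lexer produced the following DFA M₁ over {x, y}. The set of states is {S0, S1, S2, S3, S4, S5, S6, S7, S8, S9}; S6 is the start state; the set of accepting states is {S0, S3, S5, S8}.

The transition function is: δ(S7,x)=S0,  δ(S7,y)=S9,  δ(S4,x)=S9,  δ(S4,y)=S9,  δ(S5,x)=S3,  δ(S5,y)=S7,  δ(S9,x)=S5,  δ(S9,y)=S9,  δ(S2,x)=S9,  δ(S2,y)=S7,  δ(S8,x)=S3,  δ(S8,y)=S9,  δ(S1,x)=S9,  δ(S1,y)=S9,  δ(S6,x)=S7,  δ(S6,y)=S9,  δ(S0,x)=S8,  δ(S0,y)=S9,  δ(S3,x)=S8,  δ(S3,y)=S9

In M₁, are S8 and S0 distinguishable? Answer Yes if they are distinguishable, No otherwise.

No

First remove the unreachable states {S1,S2,S4}; 7 states remain.
Start with accepting vs non-accepting: {S0,S3,S5,S8} | {S6,S7,S9}.
Refine {S6,S7,S9} on symbol x: members go to different blocks, giving {S7,S9} and {S6}.
The partition is now stable with 3 blocks: {S0,S3,S5,S8} | {S7,S9} | {S6}.
S8 and S0 lie in the same block of the stable partition, so they are equivalent — no string distinguishes them.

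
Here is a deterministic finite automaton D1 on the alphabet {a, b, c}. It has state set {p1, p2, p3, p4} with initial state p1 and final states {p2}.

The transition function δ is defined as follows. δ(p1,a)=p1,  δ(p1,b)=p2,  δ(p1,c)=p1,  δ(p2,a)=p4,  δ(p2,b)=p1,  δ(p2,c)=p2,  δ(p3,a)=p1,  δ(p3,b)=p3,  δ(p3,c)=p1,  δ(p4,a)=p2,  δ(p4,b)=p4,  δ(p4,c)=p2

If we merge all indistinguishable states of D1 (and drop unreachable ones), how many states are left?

First remove the unreachable states {p3}; 3 states remain.
P0 = {p2} | {p1,p4}.
Split {p1,p4} by δ(·,a) → {p1} and {p4}.
Stable partition: {p2} | {p1} | {p4} — 3 equivalence classes.

3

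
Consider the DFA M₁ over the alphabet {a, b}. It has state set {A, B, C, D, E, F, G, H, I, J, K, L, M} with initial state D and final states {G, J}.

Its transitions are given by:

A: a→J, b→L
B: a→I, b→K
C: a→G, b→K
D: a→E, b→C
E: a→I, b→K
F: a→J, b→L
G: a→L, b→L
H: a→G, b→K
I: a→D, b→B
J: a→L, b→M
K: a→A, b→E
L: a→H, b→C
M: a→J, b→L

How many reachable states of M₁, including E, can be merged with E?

2

Reachable states from the start: {A,B,C,D,E,G,H,I,J,K,L,M}. Unreachable: {F} — drop them.
P0 = {G,J} | {A,B,C,D,E,H,I,K,L,M}.
Split {A,B,C,D,E,H,I,K,L,M} by δ(·,a) → {B,D,E,I,K,L} and {A,C,H,M}.
On input b, block {G,J} splits into {G} and {J}.
Refine {B,D,E,I,K,L} on symbol a: members go to different blocks, giving {B,D,E,I} and {K,L}.
On input b, block {B,D,E,I} splits into {B,E} and {D} and {I}.
On input a, block {A,C,H,M} splits into {A,M} and {C,H}.
On input a, block {K,L} splits into {K} and {L}.
The partition is now stable with 9 blocks: {G} | {B,E} | {A,M} | {J} | {K} | {D} | {I} | {C,H} | {L}.
State E belongs to the block {B,E}, which has 2 states.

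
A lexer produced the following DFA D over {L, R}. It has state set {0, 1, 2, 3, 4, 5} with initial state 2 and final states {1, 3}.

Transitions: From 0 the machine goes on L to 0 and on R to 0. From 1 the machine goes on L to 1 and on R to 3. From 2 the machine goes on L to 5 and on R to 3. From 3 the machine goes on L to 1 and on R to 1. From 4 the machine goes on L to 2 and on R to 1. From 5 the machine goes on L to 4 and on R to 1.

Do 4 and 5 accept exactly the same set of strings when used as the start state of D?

Yes

Reachable states from the start: {1,2,3,4,5}. Unreachable: {0} — drop them.
Start with accepting vs non-accepting: {1,3} | {2,4,5}.
No further refinement is possible. Final partition (2 blocks): {1,3} | {2,4,5}.
4 and 5 lie in the same block of the stable partition, so they are equivalent — no string distinguishes them.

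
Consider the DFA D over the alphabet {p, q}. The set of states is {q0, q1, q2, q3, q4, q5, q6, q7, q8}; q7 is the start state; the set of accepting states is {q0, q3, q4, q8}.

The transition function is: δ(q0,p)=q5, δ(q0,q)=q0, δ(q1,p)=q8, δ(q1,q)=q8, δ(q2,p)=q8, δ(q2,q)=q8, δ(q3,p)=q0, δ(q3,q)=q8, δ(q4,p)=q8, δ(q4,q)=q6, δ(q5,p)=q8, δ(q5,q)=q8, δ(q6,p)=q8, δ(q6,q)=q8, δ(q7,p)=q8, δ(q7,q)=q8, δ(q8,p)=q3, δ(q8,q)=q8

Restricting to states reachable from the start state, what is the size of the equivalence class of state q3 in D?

States {q1,q2,q4,q6} cannot be reached from the start state, so discard them.
P0 = {q0,q3,q8} | {q5,q7}.
On input p, block {q0,q3,q8} splits into {q3,q8} and {q0}.
On input p, block {q3,q8} splits into {q3} and {q8}.
Stable partition: {q3} | {q5,q7} | {q0} | {q8} — 4 equivalence classes.
State q3 belongs to the block {q3}, which has 1 states.

1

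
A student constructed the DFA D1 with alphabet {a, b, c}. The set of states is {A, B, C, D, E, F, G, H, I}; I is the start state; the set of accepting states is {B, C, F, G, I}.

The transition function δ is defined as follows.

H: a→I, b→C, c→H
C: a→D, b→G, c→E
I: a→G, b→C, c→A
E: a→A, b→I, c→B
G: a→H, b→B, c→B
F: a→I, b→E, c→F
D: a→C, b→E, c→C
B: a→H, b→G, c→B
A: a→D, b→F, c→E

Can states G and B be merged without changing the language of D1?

Start with accepting vs non-accepting: {B,C,F,G,I} | {A,D,E,H}.
Refine {B,C,F,G,I} on symbol a: members go to different blocks, giving {B,C,G} and {F,I}.
Refine {B,C,G} on symbol c: members go to different blocks, giving {B,G} and {C}.
On input a, block {A,D,E,H} splits into {A,E} and {D} and {H}.
Split {A,E} by δ(·,a) → {A} and {E}.
Refine {F,I} on symbol a: members go to different blocks, giving {F} and {I}.
No further refinement is possible. Final partition (8 blocks): {B,G} | {A} | {F} | {C} | {D} | {H} | {E} | {I}.
G and B lie in the same block of the stable partition, so they are equivalent — no string distinguishes them.

Yes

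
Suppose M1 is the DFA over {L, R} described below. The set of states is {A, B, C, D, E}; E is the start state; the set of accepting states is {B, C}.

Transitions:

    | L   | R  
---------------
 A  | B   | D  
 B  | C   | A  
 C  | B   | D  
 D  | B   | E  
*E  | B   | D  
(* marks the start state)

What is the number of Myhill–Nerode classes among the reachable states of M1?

Every state is reachable, so we keep all 5.
Initial partition by acceptance: {B,C} | {A,D,E}.
The partition is now stable with 2 blocks: {B,C} | {A,D,E}.

2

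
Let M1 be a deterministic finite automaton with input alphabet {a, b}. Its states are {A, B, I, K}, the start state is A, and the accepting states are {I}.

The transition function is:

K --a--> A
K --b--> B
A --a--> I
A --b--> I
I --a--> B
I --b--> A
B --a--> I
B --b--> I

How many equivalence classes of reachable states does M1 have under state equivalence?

First remove the unreachable states {K}; 3 states remain.
Start with accepting vs non-accepting: {I} | {A,B}.
No further refinement is possible. Final partition (2 blocks): {I} | {A,B}.

2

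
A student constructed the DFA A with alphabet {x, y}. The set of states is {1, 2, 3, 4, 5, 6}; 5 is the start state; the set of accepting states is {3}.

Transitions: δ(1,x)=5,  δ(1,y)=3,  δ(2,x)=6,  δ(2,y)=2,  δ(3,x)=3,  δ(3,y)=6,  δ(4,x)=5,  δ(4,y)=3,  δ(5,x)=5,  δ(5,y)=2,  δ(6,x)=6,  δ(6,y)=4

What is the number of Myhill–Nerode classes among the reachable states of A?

5

First remove the unreachable states {1}; 5 states remain.
P0 = {3} | {2,4,5,6}.
Split {2,4,5,6} by δ(·,y) → {2,5,6} and {4}.
On input y, block {2,5,6} splits into {2,5} and {6}.
Refine {2,5} on symbol x: members go to different blocks, giving {2} and {5}.
No further refinement is possible. Final partition (5 blocks): {3} | {2} | {4} | {6} | {5}.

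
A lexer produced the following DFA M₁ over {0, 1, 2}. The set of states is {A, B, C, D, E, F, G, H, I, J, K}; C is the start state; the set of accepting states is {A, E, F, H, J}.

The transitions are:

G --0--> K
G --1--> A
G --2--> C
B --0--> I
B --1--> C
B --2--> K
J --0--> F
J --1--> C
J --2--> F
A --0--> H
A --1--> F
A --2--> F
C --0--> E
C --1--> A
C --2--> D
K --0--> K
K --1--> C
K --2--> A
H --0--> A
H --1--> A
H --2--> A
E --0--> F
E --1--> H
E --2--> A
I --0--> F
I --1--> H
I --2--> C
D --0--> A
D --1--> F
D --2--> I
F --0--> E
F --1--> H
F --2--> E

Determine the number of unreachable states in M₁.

Starting at C and following transitions, the reachable set is {A, C, D, E, F, H, I}. That leaves B, G, J, K unreachable — 4 in total.

4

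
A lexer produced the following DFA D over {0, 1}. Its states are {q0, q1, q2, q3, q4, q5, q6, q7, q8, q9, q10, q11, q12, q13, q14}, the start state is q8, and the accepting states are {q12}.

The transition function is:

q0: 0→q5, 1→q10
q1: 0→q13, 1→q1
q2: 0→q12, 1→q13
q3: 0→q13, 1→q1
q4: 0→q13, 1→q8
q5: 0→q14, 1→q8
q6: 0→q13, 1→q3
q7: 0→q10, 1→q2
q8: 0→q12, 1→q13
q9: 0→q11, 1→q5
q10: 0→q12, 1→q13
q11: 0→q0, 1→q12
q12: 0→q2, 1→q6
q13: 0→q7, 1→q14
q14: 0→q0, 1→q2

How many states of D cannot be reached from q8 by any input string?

3

Starting at q8 and following transitions, the reachable set is {q0, q1, q2, q3, q5, q6, q7, q8, q10, q12, q13, q14}. That leaves q4, q9, q11 unreachable — 3 in total.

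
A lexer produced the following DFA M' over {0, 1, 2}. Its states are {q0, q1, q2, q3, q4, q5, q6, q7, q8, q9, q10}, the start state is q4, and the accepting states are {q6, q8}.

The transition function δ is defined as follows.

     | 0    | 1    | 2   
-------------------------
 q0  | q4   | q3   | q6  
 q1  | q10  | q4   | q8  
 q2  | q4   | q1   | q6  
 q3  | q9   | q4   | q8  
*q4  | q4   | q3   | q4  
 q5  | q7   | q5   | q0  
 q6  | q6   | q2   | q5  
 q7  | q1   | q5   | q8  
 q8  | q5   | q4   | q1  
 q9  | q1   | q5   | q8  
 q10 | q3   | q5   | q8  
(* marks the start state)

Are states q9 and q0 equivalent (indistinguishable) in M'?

Start with accepting vs non-accepting: {q6,q8} | {q0,q1,q2,q3,q4,q5,q7,q9,q10}.
Refine {q6,q8} on symbol 0: members go to different blocks, giving {q6} and {q8}.
On input 2, block {q0,q1,q2,q3,q4,q5,q7,q9,q10} splits into {q1,q3,q7,q9,q10} and {q0,q2} and {q4,q5}.
On input 0, block {q4,q5} splits into {q4} and {q5}.
On input 1, block {q1,q3,q7,q9,q10} splits into {q7,q9,q10} and {q1,q3}.
Stable partition: {q6} | {q7,q9,q10} | {q8} | {q0,q2} | {q4} | {q5} | {q1,q3} — 7 equivalence classes.
q9 and q0 end up in different blocks, so they are distinguishable. For instance, the string '02' is accepted from only q9.

No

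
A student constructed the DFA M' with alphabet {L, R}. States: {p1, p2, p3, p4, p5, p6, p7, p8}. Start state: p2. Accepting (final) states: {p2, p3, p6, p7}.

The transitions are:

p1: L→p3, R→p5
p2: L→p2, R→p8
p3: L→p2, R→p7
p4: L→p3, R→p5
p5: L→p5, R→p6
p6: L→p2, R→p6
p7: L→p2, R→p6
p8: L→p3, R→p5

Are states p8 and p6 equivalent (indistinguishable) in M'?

No

Reachable states from the start: {p2,p3,p5,p6,p7,p8}. Unreachable: {p1,p4} — drop them.
Initial partition by acceptance: {p2,p3,p6,p7} | {p5,p8}.
Refine {p2,p3,p6,p7} on symbol R: members go to different blocks, giving {p3,p6,p7} and {p2}.
On input L, block {p5,p8} splits into {p5} and {p8}.
The partition is now stable with 4 blocks: {p3,p6,p7} | {p5} | {p2} | {p8}.
p8 and p6 end up in different blocks, so they are distinguishable. For instance, the string 'ε' is accepted from only p6.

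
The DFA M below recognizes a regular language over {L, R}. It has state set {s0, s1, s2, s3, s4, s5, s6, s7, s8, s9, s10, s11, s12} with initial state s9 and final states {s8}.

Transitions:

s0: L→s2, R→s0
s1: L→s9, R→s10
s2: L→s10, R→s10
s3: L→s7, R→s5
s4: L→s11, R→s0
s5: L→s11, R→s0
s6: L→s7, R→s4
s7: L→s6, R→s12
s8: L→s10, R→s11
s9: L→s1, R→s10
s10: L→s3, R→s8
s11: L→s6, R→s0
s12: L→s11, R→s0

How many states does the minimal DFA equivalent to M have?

8

Every state is reachable, so we keep all 13.
P0 = {s8} | {s0,s1,s2,s3,s4,s5,s6,s7,s9,s10,s11,s12}.
Refine {s0,s1,s2,s3,s4,s5,s6,s7,s9,s10,s11,s12} on symbol R: members go to different blocks, giving {s0,s1,s2,s3,s4,s5,s6,s7,s9,s11,s12} and {s10}.
Refine {s0,s1,s2,s3,s4,s5,s6,s7,s9,s11,s12} on symbol L: members go to different blocks, giving {s0,s1,s3,s4,s5,s6,s7,s9,s11,s12} and {s2}.
Refine {s0,s1,s3,s4,s5,s6,s7,s9,s11,s12} on symbol L: members go to different blocks, giving {s1,s3,s4,s5,s6,s7,s9,s11,s12} and {s0}.
Refine {s1,s3,s4,s5,s6,s7,s9,s11,s12} on symbol R: members go to different blocks, giving {s4,s5,s11,s12} and {s3,s6,s7} and {s1,s9}.
Split {s4,s5,s11,s12} by δ(·,L) → {s4,s5,s12} and {s11}.
No further refinement is possible. Final partition (8 blocks): {s8} | {s4,s5,s12} | {s10} | {s2} | {s0} | {s3,s6,s7} | {s1,s9} | {s11}.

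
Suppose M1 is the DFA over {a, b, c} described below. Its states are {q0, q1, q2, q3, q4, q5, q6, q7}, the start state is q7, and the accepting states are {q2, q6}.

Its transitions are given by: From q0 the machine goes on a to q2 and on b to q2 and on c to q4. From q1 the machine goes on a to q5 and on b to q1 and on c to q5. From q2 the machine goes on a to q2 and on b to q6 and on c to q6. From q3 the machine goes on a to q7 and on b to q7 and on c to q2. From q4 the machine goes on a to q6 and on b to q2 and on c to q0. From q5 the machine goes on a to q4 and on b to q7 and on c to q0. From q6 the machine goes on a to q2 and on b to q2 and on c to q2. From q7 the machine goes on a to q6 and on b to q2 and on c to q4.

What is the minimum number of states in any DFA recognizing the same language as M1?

States {q1,q3,q5} cannot be reached from the start state, so discard them.
P0 = {q2,q6} | {q0,q4,q7}.
The partition is now stable with 2 blocks: {q2,q6} | {q0,q4,q7}.

2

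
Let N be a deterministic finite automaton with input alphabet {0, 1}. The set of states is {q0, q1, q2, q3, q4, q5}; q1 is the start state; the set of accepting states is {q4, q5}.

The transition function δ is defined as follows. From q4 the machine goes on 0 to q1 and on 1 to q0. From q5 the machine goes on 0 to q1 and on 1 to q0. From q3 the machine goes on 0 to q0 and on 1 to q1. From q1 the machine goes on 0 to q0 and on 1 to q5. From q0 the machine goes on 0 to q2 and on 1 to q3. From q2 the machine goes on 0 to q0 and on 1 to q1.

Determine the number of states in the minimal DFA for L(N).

First remove the unreachable states {q4}; 5 states remain.
P0 = {q5} | {q0,q1,q2,q3}.
Split {q0,q1,q2,q3} by δ(·,1) → {q0,q2,q3} and {q1}.
Split {q0,q2,q3} by δ(·,1) → {q2,q3} and {q0}.
Stable partition: {q5} | {q2,q3} | {q1} | {q0} — 4 equivalence classes.

4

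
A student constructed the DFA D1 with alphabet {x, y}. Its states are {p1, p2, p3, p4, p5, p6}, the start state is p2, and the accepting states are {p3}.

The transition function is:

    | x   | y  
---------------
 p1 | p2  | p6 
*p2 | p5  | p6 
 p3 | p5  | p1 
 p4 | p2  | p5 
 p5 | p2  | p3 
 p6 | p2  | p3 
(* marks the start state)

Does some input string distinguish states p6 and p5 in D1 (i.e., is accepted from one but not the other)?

No

First remove the unreachable states {p4}; 5 states remain.
Start with accepting vs non-accepting: {p3} | {p1,p2,p5,p6}.
On input y, block {p1,p2,p5,p6} splits into {p1,p2} and {p5,p6}.
Split {p1,p2} by δ(·,x) → {p1} and {p2}.
No further refinement is possible. Final partition (4 blocks): {p3} | {p1} | {p5,p6} | {p2}.
p6 and p5 lie in the same block of the stable partition, so they are equivalent — no string distinguishes them.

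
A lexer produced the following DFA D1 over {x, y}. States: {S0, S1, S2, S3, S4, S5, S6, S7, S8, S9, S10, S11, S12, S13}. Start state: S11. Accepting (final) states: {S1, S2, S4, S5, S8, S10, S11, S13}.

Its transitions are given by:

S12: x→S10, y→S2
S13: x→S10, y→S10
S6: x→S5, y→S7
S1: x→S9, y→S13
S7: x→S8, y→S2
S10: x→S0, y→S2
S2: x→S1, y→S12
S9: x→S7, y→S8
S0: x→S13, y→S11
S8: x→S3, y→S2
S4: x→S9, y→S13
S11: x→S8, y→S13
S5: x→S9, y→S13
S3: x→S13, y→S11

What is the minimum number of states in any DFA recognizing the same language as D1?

States {S4,S5,S6} cannot be reached from the start state, so discard them.
Start with accepting vs non-accepting: {S1,S2,S8,S10,S11,S13} | {S0,S3,S7,S9,S12}.
On input x, block {S1,S2,S8,S10,S11,S13} splits into {S1,S8,S10} and {S2,S11,S13}.
Refine {S0,S3,S7,S9,S12} on symbol x: members go to different blocks, giving {S0,S3} and {S7,S12} and {S9}.
Split {S1,S8,S10} by δ(·,x) → {S8,S10} and {S1}.
On input x, block {S2,S11,S13} splits into {S11,S13} and {S2}.
On input y, block {S11,S13} splits into {S11} and {S13}.
The partition is now stable with 8 blocks: {S8,S10} | {S0,S3} | {S11} | {S7,S12} | {S9} | {S1} | {S2} | {S13}.

8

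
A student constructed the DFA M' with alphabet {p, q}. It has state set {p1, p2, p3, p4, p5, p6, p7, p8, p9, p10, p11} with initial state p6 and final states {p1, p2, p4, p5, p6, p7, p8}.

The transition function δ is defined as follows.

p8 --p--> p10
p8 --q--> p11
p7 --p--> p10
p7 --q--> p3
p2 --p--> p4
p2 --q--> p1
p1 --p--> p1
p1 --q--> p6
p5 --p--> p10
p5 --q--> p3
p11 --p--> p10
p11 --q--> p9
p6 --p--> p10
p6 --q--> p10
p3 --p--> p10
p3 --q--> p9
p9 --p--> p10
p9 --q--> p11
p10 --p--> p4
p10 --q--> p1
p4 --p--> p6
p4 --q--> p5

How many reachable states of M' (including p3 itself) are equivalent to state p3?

States {p2,p7,p8} cannot be reached from the start state, so discard them.
Initial partition by acceptance: {p1,p4,p5,p6} | {p3,p9,p10,p11}.
Refine {p1,p4,p5,p6} on symbol p: members go to different blocks, giving {p1,p4} and {p5,p6}.
Split {p1,p4} by δ(·,p) → {p1} and {p4}.
Split {p3,p9,p10,p11} by δ(·,p) → {p3,p9,p11} and {p10}.
Refine {p5,p6} on symbol q: members go to different blocks, giving {p5} and {p6}.
No further refinement is possible. Final partition (6 blocks): {p1} | {p3,p9,p11} | {p5} | {p4} | {p10} | {p6}.
The equivalence class containing p3 is {p3,p9,p11}, of size 3.

3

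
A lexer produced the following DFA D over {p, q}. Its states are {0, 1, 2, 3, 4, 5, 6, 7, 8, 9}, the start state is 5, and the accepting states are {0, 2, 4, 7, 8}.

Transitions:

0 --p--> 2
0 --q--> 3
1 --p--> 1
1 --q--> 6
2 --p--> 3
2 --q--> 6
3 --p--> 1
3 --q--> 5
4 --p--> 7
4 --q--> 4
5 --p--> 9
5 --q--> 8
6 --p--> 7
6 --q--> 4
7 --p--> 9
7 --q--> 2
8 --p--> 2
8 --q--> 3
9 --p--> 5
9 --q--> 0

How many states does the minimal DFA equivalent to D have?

P0 = {0,2,4,7,8} | {1,3,5,6,9}.
Split {0,2,4,7,8} by δ(·,p) → {0,4,8} and {2,7}.
Refine {0,4,8} on symbol q: members go to different blocks, giving {0,8} and {4}.
Refine {1,3,5,6,9} on symbol p: members go to different blocks, giving {1,3,5,9} and {6}.
Refine {1,3,5,9} on symbol q: members go to different blocks, giving {5,9} and {1} and {3}.
Split {2,7} by δ(·,p) → {2} and {7}.
No further refinement is possible. Final partition (8 blocks): {0,8} | {5,9} | {2} | {4} | {6} | {1} | {3} | {7}.

8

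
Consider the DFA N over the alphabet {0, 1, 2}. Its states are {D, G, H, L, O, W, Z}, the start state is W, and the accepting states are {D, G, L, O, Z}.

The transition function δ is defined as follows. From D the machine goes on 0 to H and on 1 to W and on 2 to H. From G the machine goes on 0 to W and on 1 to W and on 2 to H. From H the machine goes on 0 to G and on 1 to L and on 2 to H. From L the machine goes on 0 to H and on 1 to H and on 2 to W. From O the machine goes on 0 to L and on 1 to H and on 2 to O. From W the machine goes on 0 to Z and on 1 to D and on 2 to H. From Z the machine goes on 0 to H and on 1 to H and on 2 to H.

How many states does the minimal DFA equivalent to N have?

First remove the unreachable states {O}; 6 states remain.
Start with accepting vs non-accepting: {D,G,L,Z} | {H,W}.
Stable partition: {D,G,L,Z} | {H,W} — 2 equivalence classes.

2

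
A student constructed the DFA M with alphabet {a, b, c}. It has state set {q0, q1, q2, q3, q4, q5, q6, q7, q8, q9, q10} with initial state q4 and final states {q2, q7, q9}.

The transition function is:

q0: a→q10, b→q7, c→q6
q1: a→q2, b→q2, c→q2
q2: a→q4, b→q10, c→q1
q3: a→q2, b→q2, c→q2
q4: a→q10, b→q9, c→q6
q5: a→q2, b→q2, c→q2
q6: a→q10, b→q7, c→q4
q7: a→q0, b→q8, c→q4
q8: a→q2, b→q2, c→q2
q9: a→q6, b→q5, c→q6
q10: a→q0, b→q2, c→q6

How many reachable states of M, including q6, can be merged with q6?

Reachable states from the start: {q0,q1,q2,q4,q5,q6,q7,q8,q9,q10}. Unreachable: {q3} — drop them.
Start with accepting vs non-accepting: {q2,q7,q9} | {q0,q1,q4,q5,q6,q8,q10}.
Split {q0,q1,q4,q5,q6,q8,q10} by δ(·,a) → {q0,q4,q6,q10} and {q1,q5,q8}.
Split {q2,q7,q9} by δ(·,b) → {q7,q9} and {q2}.
Refine {q0,q4,q6,q10} on symbol b: members go to different blocks, giving {q0,q4,q6} and {q10}.
The partition is now stable with 5 blocks: {q7,q9} | {q0,q4,q6} | {q1,q5,q8} | {q2} | {q10}.
State q6 belongs to the block {q0,q4,q6}, which has 3 states.

3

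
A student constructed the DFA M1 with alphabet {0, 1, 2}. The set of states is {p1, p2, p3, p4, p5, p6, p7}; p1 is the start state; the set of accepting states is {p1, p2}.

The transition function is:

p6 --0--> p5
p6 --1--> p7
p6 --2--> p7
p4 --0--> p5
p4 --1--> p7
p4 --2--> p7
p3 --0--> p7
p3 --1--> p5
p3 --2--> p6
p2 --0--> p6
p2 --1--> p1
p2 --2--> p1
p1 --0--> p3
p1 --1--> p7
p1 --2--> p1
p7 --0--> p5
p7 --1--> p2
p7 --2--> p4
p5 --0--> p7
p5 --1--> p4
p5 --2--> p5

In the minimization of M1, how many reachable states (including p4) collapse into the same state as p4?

2

Every state is reachable, so we keep all 7.
Initial partition by acceptance: {p1,p2} | {p3,p4,p5,p6,p7}.
Split {p1,p2} by δ(·,1) → {p1} and {p2}.
Refine {p3,p4,p5,p6,p7} on symbol 1: members go to different blocks, giving {p3,p4,p5,p6} and {p7}.
On input 0, block {p3,p4,p5,p6} splits into {p3,p5} and {p4,p6}.
Refine {p3,p5} on symbol 1: members go to different blocks, giving {p3} and {p5}.
Stable partition: {p1} | {p3} | {p2} | {p7} | {p4,p6} | {p5} — 6 equivalence classes.
State p4 belongs to the block {p4,p6}, which has 2 states.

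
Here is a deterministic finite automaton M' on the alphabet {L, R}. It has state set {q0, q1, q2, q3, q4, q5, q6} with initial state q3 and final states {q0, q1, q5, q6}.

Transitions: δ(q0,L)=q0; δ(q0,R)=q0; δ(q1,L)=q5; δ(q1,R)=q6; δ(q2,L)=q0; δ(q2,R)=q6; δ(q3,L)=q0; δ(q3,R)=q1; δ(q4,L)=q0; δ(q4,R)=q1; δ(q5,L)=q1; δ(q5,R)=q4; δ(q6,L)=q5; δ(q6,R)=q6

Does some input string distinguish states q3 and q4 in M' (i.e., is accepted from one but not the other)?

States {q2} cannot be reached from the start state, so discard them.
Initial partition by acceptance: {q0,q1,q5,q6} | {q3,q4}.
Refine {q0,q1,q5,q6} on symbol R: members go to different blocks, giving {q0,q1,q6} and {q5}.
Refine {q0,q1,q6} on symbol L: members go to different blocks, giving {q1,q6} and {q0}.
Stable partition: {q1,q6} | {q3,q4} | {q5} | {q0} — 4 equivalence classes.
q3 and q4 lie in the same block of the stable partition, so they are equivalent — no string distinguishes them.

No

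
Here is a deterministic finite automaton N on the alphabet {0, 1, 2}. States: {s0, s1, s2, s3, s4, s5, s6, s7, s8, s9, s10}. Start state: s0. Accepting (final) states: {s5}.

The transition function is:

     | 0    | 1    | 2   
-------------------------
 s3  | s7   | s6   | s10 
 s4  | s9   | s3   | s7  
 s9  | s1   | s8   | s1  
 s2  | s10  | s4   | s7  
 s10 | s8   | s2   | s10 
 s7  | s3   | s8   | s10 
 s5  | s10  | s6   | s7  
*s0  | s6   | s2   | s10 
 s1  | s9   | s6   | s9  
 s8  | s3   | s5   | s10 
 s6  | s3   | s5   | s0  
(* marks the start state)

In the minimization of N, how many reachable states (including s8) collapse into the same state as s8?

2

P0 = {s5} | {s0,s1,s2,s3,s4,s6,s7,s8,s9,s10}.
Refine {s0,s1,s2,s3,s4,s6,s7,s8,s9,s10} on symbol 1: members go to different blocks, giving {s0,s1,s2,s3,s4,s7,s9,s10} and {s6,s8}.
On input 0, block {s0,s1,s2,s3,s4,s7,s9,s10} splits into {s1,s2,s3,s4,s7,s9} and {s0,s10}.
Refine {s1,s2,s3,s4,s7,s9} on symbol 0: members go to different blocks, giving {s1,s3,s4,s7,s9} and {s2}.
On input 1, block {s1,s3,s4,s7,s9} splits into {s1,s3,s7,s9} and {s4}.
On input 2, block {s1,s3,s7,s9} splits into {s1,s9} and {s3,s7}.
The partition is now stable with 7 blocks: {s5} | {s1,s9} | {s6,s8} | {s0,s10} | {s2} | {s4} | {s3,s7}.
State s8 belongs to the block {s6,s8}, which has 2 states.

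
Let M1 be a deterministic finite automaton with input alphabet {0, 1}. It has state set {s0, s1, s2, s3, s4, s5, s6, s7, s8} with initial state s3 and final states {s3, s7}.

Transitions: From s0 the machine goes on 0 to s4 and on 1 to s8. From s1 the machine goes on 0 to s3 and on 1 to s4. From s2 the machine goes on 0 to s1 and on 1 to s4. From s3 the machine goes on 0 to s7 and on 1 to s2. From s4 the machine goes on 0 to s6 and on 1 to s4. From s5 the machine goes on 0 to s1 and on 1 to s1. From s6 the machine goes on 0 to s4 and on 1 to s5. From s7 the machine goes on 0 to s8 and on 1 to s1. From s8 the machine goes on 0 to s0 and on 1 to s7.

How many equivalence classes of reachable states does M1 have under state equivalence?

9

Start with accepting vs non-accepting: {s3,s7} | {s0,s1,s2,s4,s5,s6,s8}.
On input 0, block {s3,s7} splits into {s3} and {s7}.
Split {s0,s1,s2,s4,s5,s6,s8} by δ(·,0) → {s0,s2,s4,s5,s6,s8} and {s1}.
On input 0, block {s0,s2,s4,s5,s6,s8} splits into {s0,s4,s6,s8} and {s2,s5}.
On input 1, block {s0,s4,s6,s8} splits into {s0,s4} and {s6} and {s8}.
On input 0, block {s0,s4} splits into {s0} and {s4}.
Refine {s2,s5} on symbol 1: members go to different blocks, giving {s2} and {s5}.
Stable partition: {s3} | {s0} | {s7} | {s1} | {s2} | {s6} | {s8} | {s4} | {s5} — 9 equivalence classes.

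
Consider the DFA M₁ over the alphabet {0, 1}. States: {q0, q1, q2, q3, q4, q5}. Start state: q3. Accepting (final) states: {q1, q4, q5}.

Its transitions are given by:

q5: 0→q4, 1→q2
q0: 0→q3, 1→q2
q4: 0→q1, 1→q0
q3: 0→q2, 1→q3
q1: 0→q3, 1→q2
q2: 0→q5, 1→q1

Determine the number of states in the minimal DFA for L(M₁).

6

All states are reachable from the start state.
Start with accepting vs non-accepting: {q1,q4,q5} | {q0,q2,q3}.
Split {q1,q4,q5} by δ(·,0) → {q4,q5} and {q1}.
Refine {q4,q5} on symbol 0: members go to different blocks, giving {q4} and {q5}.
Split {q0,q2,q3} by δ(·,0) → {q0,q3} and {q2}.
On input 0, block {q0,q3} splits into {q0} and {q3}.
No further refinement is possible. Final partition (6 blocks): {q4} | {q0} | {q1} | {q5} | {q2} | {q3}.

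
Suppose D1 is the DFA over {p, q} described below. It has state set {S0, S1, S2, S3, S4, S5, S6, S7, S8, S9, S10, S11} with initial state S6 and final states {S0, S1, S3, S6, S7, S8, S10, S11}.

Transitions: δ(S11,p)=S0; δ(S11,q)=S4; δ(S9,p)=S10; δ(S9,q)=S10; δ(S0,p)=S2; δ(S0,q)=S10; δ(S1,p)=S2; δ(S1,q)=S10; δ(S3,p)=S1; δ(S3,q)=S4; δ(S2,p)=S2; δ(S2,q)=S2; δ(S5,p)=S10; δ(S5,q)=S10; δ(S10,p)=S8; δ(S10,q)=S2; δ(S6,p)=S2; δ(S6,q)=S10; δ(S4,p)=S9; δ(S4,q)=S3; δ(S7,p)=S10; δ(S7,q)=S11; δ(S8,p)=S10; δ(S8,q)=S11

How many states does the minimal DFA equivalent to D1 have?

First remove the unreachable states {S5,S7}; 10 states remain.
P0 = {S0,S1,S3,S6,S8,S10,S11} | {S2,S4,S9}.
On input p, block {S0,S1,S3,S6,S8,S10,S11} splits into {S3,S8,S10,S11} and {S0,S1,S6}.
On input p, block {S3,S8,S10,S11} splits into {S3,S11} and {S8,S10}.
On input p, block {S2,S4,S9} splits into {S2,S4} and {S9}.
Split {S2,S4} by δ(·,p) → {S2} and {S4}.
Refine {S8,S10} on symbol q: members go to different blocks, giving {S8} and {S10}.
No further refinement is possible. Final partition (7 blocks): {S3,S11} | {S2} | {S0,S1,S6} | {S8} | {S9} | {S4} | {S10}.

7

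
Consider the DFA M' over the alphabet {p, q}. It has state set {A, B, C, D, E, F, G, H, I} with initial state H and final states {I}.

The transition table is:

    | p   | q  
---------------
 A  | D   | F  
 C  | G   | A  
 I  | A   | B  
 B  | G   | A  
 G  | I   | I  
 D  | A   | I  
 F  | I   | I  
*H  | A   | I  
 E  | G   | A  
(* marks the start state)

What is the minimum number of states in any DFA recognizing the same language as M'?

States {C,E} cannot be reached from the start state, so discard them.
Start with accepting vs non-accepting: {I} | {A,B,D,F,G,H}.
On input p, block {A,B,D,F,G,H} splits into {A,B,D,H} and {F,G}.
Split {A,B,D,H} by δ(·,p) → {A,D,H} and {B}.
On input q, block {A,D,H} splits into {D,H} and {A}.
Stable partition: {I} | {D,H} | {F,G} | {B} | {A} — 5 equivalence classes.

5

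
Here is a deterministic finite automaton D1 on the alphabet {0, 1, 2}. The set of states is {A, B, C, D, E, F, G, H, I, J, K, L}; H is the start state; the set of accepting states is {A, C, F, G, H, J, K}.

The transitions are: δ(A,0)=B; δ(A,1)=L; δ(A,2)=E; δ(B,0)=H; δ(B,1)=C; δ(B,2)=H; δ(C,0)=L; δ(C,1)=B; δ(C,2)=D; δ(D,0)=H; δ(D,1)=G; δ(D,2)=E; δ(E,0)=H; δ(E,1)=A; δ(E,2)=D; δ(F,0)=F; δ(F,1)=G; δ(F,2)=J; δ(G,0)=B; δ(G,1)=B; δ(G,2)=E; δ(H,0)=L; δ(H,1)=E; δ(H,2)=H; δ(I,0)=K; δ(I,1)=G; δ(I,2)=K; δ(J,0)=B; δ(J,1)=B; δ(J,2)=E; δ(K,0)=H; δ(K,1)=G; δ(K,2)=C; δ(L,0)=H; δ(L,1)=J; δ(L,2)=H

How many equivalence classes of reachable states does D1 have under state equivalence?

4

States {F,I,K} cannot be reached from the start state, so discard them.
Initial partition by acceptance: {A,C,G,H,J} | {B,D,E,L}.
Split {A,C,G,H,J} by δ(·,2) → {A,C,G,J} and {H}.
Refine {B,D,E,L} on symbol 2: members go to different blocks, giving {B,L} and {D,E}.
Stable partition: {A,C,G,J} | {B,L} | {H} | {D,E} — 4 equivalence classes.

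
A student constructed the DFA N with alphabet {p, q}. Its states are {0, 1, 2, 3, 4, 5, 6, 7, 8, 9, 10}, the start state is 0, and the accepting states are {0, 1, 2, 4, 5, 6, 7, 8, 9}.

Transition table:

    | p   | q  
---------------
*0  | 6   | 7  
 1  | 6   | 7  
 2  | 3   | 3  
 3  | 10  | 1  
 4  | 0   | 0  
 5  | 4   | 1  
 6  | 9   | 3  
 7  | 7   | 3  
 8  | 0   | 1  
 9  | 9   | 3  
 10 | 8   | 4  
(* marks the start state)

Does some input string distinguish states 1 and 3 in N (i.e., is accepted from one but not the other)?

Yes

States {2,5} cannot be reached from the start state, so discard them.
Start with accepting vs non-accepting: {0,1,4,6,7,8,9} | {3,10}.
Split {0,1,4,6,7,8,9} by δ(·,q) → {0,1,4,8} and {6,7,9}.
On input p, block {0,1,4,8} splits into {0,1} and {4,8}.
On input p, block {3,10} splits into {3} and {10}.
Stable partition: {0,1} | {3} | {6,7,9} | {4,8} | {10} — 5 equivalence classes.
1 and 3 end up in different blocks, so they are distinguishable. For instance, the string 'ε' is accepted from only 1.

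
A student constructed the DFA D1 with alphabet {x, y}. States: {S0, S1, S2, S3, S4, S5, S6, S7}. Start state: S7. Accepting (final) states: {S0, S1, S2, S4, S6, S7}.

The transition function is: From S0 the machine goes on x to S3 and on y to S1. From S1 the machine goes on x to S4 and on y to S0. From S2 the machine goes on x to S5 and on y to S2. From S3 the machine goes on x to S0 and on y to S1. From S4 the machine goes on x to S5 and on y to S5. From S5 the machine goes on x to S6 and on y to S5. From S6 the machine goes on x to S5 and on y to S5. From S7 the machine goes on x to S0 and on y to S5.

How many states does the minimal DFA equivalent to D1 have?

States {S2} cannot be reached from the start state, so discard them.
Initial partition by acceptance: {S0,S1,S4,S6,S7} | {S3,S5}.
On input x, block {S0,S1,S4,S6,S7} splits into {S0,S4,S6} and {S1,S7}.
On input y, block {S0,S4,S6} splits into {S4,S6} and {S0}.
Refine {S3,S5} on symbol x: members go to different blocks, giving {S3} and {S5}.
On input x, block {S1,S7} splits into {S1} and {S7}.
Stable partition: {S4,S6} | {S3} | {S1} | {S0} | {S5} | {S7} — 6 equivalence classes.

6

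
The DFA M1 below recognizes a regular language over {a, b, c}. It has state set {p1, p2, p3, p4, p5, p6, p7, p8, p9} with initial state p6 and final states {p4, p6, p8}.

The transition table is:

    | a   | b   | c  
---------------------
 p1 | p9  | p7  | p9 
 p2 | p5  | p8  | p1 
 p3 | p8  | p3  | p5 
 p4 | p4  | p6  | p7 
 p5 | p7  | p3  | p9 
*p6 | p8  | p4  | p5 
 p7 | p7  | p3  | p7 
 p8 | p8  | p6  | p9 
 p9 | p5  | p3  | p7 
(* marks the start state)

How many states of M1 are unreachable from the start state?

2

Starting at p6 and following transitions, the reachable set is {p3, p4, p5, p6, p7, p8, p9}. That leaves p1, p2 unreachable — 2 in total.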